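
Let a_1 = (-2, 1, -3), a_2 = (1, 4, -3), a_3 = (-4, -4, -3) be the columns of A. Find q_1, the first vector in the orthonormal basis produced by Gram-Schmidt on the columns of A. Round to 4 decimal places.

a_1 = (-2, 1, -3); ‖a_1‖ = 3.7417, so q_1 = (-0.5345, 0.2673, -0.8018).

q_1 = (-0.5345, 0.2673, -0.8018)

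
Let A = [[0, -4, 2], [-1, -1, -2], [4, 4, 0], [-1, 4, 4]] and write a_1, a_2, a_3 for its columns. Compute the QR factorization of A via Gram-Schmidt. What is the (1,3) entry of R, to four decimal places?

r_{13} = -0.4714

a_1 = (0, -1, 4, -1); ‖a_1‖ = 4.2426, so e_1 = (0.0000, -0.2357, 0.9428, -0.2357).
r_{13} = e_1·a_3 = -0.4714.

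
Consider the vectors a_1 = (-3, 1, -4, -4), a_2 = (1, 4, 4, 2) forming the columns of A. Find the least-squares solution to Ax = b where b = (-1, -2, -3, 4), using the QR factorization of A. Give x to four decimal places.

a_1 = (-3, 1, -4, -4); ‖a_1‖ = 6.4807, so q_1 = (-0.4629, 0.1543, -0.6172, -0.6172).
q_1·a_2 = (-0.4629)·1 + 0.1543·4 + (-0.6172)·4 + (-0.6172)·2 = -3.5490.
u_2 = a_2 + 3.5490·q_1 = (-0.6429, 4.5476, 1.8095, -0.1905).
‖u_2‖ = 4.9401, so q_2 = (-0.1301, 0.9205, 0.3663, -0.0386).
Qᵀb = (-0.4629, -2.9641).
Back-substitute: x_2 = -2.9641/4.9401 = -0.6000.
x_1 = (-0.4629 + 3.5490·(-0.6000))/6.4807 = -0.4000.

x = (-0.4000, -0.6000)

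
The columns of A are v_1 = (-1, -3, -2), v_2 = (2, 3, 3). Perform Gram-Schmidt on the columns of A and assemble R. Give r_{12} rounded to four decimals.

e_1 = v_1/‖v_1‖ = (-1, -3, -2)/3.7417 = (-0.2673, -0.8018, -0.5345).
r_{12} = e_1·v_2 = -4.5434.

r_{12} = -4.5434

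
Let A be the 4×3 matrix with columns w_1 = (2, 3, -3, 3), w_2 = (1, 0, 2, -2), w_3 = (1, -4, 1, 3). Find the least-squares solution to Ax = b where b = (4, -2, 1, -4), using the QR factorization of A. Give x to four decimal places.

x = (0.2331, 1.9091, 0.2837)

w_1 = (2, 3, -3, 3); ‖w_1‖ = 5.5678, so q_1 = (0.3592, 0.5388, -0.5388, 0.5388).
q_1·w_2 = 0.3592·1 + 0.5388·0 + (-0.5388)·2 + 0.5388·(-2) = -1.7961.
u_2 = w_2 + 1.7961·q_1 = (1.6452, 0.9677, 1.0323, -1.0323).
‖u_2‖ = 2.4030, so q_2 = (0.6846, 0.4027, 0.4296, -0.4296).
q_1·w_3 = 0.3592·1 + 0.5388·(-4) + (-0.5388)·1 + 0.5388·3 = -0.7184; q_2·w_3 = 0.6846·1 + 0.4027·(-4) + 0.4296·1 + (-0.4296)·3 = -1.7854.
u_3 = w_3 + 0.7184·q_1 + 1.7854·q_2 = (2.4804, -2.8939, 1.3799, 2.6201).
‖u_3‖ = 4.8266, so q_3 = (0.5139, -0.5996, 0.2859, 0.5428).
Qᵀb = (-2.3349, 4.0810, 1.3693).
Back-substitute: x_3 = 1.3693/4.8266 = 0.2837.
x_2 = (4.0810 + 1.7854·0.2837)/2.4030 = 1.9091.
x_1 = (-2.3349 + 1.7961·1.9091 + 0.7184·0.2837)/5.5678 = 0.2331.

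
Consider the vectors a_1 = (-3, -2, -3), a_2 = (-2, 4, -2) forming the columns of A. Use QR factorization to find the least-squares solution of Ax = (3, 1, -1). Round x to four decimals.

a_1 = (-3, -2, -3); ‖a_1‖ = 4.6904, so e_1 = (-0.6396, -0.4264, -0.6396).
e_1·a_2 = (-0.6396)·(-2) + (-0.4264)·4 + (-0.6396)·(-2) = 0.8528.
u_2 = a_2 − 0.8528·e_1 = (-1.4545, 4.3636, -1.4545).
‖u_2‖ = 4.8242, so e_2 = (-0.3015, 0.9045, -0.3015).
Qᵀb = (-1.7056, 0.3015).
Back-substitute: x_2 = 0.3015/4.8242 = 0.0625.
x_1 = (-1.7056 − 0.8528·0.0625)/4.6904 = -0.3750.

x = (-0.3750, 0.0625)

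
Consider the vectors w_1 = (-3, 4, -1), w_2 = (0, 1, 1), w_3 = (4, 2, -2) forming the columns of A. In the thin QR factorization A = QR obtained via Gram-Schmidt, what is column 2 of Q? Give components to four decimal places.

q_2 = (0.2692, 0.4187, 0.8673)

w_1 = (-3, 4, -1); ‖w_1‖ = 5.0990, so q_1 = (-0.5883, 0.7845, -0.1961).
q_1·w_2 = (-0.5883)·0 + 0.7845·1 + (-0.1961)·1 = 0.5883.
u_2 = w_2 − 0.5883·q_1 = (0.3462, 0.5385, 1.1154).
‖u_2‖ = 1.2860, so q_2 = (0.2692, 0.4187, 0.8673).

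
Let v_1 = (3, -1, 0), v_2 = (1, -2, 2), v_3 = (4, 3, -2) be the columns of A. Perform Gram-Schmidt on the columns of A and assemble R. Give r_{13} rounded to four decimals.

e_1 = v_1/‖v_1‖ = (3, -1, 0)/3.1623 = (0.9487, -0.3162, 0.0000).
r_{13} = e_1·v_3 = 2.8460.

r_{13} = 2.8460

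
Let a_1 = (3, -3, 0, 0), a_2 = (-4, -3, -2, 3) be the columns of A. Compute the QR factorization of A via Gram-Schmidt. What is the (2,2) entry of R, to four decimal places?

r_{22} = 6.1237

e_1 = a_1/‖a_1‖ = (3, -3, 0, 0)/4.2426 = (0.7071, -0.7071, 0.0000, 0.0000).
r_{12} = e_1·a_2 = -0.7071.
u_2 = a_2 + 0.7071·e_1 = (-3.5000, -3.5000, -2.0000, 3.0000).
r_{22} = ‖u_2‖ = 6.1237.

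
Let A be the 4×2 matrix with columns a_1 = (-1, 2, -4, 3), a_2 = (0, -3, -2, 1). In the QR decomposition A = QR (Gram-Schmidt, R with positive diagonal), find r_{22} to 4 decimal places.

a_1 = (-1, 2, -4, 3); ‖a_1‖ = 5.4772, so q_1 = (-0.1826, 0.3651, -0.7303, 0.5477).
q_1·a_2 = (-0.1826)·0 + 0.3651·(-3) + (-0.7303)·(-2) + 0.5477·1 = 0.9129.
u_2 = a_2 − 0.9129·q_1 = (0.1667, -3.3333, -1.3333, 0.5000).
r_{22} = ‖u_2‖ = 3.6286.

r_{22} = 3.6286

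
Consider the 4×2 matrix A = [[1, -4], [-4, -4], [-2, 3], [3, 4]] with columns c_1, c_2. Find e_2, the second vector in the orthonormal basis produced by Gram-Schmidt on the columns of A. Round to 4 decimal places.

c_1 = (1, -4, -2, 3); ‖c_1‖ = 5.4772, so e_1 = (0.1826, -0.7303, -0.3651, 0.5477).
e_1·c_2 = 0.1826·(-4) + (-0.7303)·(-4) + (-0.3651)·3 + 0.5477·4 = 3.2863.
u_2 = c_2 − 3.2863·e_1 = (-4.6000, -1.6000, 4.2000, 2.2000).
‖u_2‖ = 6.7971, so e_2 = (-0.6768, -0.2354, 0.6179, 0.3237).

e_2 = (-0.6768, -0.2354, 0.6179, 0.3237)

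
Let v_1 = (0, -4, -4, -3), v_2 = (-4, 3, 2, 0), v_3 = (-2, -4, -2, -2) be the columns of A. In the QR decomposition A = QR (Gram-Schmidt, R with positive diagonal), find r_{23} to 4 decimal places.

e_1 = v_1/‖v_1‖ = (0, -4, -4, -3)/6.4031 = (0.0000, -0.6247, -0.6247, -0.4685).
r_{12} = e_1·v_2 = -3.1235.
u_2 = v_2 + 3.1235·e_1 = (-4.0000, 1.0488, 0.0488, -1.4634).
‖u_2‖ = 4.3868, so e_2 = (-0.9118, 0.2391, 0.0111, -0.3336).
r_{23} = e_2·v_3 = 1.5123.

r_{23} = 1.5123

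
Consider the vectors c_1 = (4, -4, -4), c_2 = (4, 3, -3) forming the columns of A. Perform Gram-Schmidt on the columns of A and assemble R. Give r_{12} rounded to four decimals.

c_1 = (4, -4, -4); ‖c_1‖ = 6.9282, so e_1 = (0.5774, -0.5774, -0.5774).
r_{12} = e_1·c_2 = 2.3094.

r_{12} = 2.3094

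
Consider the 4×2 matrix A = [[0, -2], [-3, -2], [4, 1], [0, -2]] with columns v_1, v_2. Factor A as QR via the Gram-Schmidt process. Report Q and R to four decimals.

Q = [[0.0000, -0.6667], [-0.6000, -0.2667], [0.8000, -0.2000], [0.0000, -0.6667]], R = [[5.0000, 2.0000], [0.0000, 3.0000]]

v_1 = (0, -3, 4, 0); ‖v_1‖ = 5.0000, so e_1 = (0.0000, -0.6000, 0.8000, 0.0000).
e_1·v_2 = 0.0000·(-2) + (-0.6000)·(-2) + 0.8000·1 + 0.0000·(-2) = 2.0000.
u_2 = v_2 − 2.0000·e_1 = (-2.0000, -0.8000, -0.6000, -2.0000).
‖u_2‖ = 3.0000, so e_2 = (-0.6667, -0.2667, -0.2000, -0.6667).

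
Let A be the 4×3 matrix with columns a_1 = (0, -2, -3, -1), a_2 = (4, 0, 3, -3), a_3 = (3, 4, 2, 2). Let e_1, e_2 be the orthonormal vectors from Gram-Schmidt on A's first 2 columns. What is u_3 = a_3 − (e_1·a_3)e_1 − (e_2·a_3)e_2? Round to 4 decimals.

a_1 = (0, -2, -3, -1); ‖a_1‖ = 3.7417, so e_1 = (0.0000, -0.5345, -0.8018, -0.2673).
e_1·a_2 = 0.0000·4 + (-0.5345)·0 + (-0.8018)·3 + (-0.2673)·(-3) = -1.6036.
u_2 = a_2 + 1.6036·e_1 = (4.0000, -0.8571, 1.7143, -3.4286).
‖u_2‖ = 5.6061, so e_2 = (0.7135, -0.1529, 0.3058, -0.6116).
e_1·a_3 = 0.0000·3 + (-0.5345)·4 + (-0.8018)·2 + (-0.2673)·2 = -4.2762; e_2·a_3 = 0.7135·3 + (-0.1529)·4 + 0.3058·2 + (-0.6116)·2 = 0.9174.
u_3 = a_3 + 4.2762·e_1 − 0.9174·e_2 = (2.3455, 1.8545, -1.7091, 1.4182).

u_3 = (2.3455, 1.8545, -1.7091, 1.4182)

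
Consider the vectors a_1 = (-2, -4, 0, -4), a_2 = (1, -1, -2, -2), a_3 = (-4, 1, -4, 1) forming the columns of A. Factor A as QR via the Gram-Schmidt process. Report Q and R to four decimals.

Q = [[-0.3333, 0.5788, -0.7244], [-0.6667, 0.0413, 0.1692], [0.0000, -0.7442, -0.6398], [-0.6667, -0.3308, 0.1930]], R = [[6.0000, 1.6667, 0.0000], [0.0000, 2.6874, 0.3721], [0.0000, 0.0000, 5.8191]]

a_1 = (-2, -4, 0, -4); ‖a_1‖ = 6.0000, so q_1 = (-0.3333, -0.6667, 0.0000, -0.6667).
q_1·a_2 = (-0.3333)·1 + (-0.6667)·(-1) + 0.0000·(-2) + (-0.6667)·(-2) = 1.6667.
u_2 = a_2 − 1.6667·q_1 = (1.5556, 0.1111, -2.0000, -0.8889).
‖u_2‖ = 2.6874, so q_2 = (0.5788, 0.0413, -0.7442, -0.3308).
q_1·a_3 = (-0.3333)·(-4) + (-0.6667)·1 + 0.0000·(-4) + (-0.6667)·1 = 0.0000; q_2·a_3 = 0.5788·(-4) + 0.0413·1 + (-0.7442)·(-4) + (-0.3308)·1 = 0.3721.
u_3 = a_3 + 0.0000·q_1 − 0.3721·q_2 = (-4.2154, 0.9846, -3.7231, 1.1231).
‖u_3‖ = 5.8191, so q_3 = (-0.7244, 0.1692, -0.6398, 0.1930).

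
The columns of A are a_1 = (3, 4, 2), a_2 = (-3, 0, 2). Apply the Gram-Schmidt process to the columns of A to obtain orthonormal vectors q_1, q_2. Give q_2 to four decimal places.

q_2 = (-0.7126, 0.1980, 0.6730)

a_1 = (3, 4, 2); ‖a_1‖ = 5.3852, so q_1 = (0.5571, 0.7428, 0.3714).
q_1·a_2 = 0.5571·(-3) + 0.7428·0 + 0.3714·2 = -0.9285.
u_2 = a_2 + 0.9285·q_1 = (-2.4828, 0.6897, 2.3448).
‖u_2‖ = 3.4840, so q_2 = (-0.7126, 0.1980, 0.6730).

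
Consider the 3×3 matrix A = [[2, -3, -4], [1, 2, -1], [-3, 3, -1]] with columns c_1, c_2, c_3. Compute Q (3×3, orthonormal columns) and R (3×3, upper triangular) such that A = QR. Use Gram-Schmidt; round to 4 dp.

c_1 = (2, 1, -3); ‖c_1‖ = 3.7417, so q_1 = (0.5345, 0.2673, -0.8018).
q_1·c_2 = 0.5345·(-3) + 0.2673·2 + (-0.8018)·3 = -3.4744.
u_2 = c_2 + 3.4744·q_1 = (-1.1429, 2.9286, 0.2143).
‖u_2‖ = 3.1510, so q_2 = (-0.3627, 0.9294, 0.0680).
q_1·c_3 = 0.5345·(-4) + 0.2673·(-1) + (-0.8018)·(-1) = -1.6036; q_2·c_3 = (-0.3627)·(-4) + 0.9294·(-1) + 0.0680·(-1) = 0.4534.
u_3 = c_3 + 1.6036·q_1 − 0.4534·q_2 = (-2.9784, -0.9928, -2.3165).
‖u_3‖ = 3.9017, so q_3 = (-0.7634, -0.2545, -0.5937).

Q = [[0.5345, -0.3627, -0.7634], [0.2673, 0.9294, -0.2545], [-0.8018, 0.0680, -0.5937]], R = [[3.7417, -3.4744, -1.6036], [0.0000, 3.1510, 0.4534], [0.0000, 0.0000, 3.9017]]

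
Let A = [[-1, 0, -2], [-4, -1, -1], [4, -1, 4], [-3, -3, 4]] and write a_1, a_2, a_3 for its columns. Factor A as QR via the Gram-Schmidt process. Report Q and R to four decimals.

Q = [[-0.1543, 0.0711, -0.9101], [-0.6172, -0.0474, -0.2130], [0.6172, -0.6166, -0.3098], [-0.4629, -0.7826, 0.1743]], R = [[6.4807, 1.3887, 1.5430], [0.0000, 3.0119, -5.6917], [0.0000, 0.0000, 1.4910]]

a_1 = (-1, -4, 4, -3); ‖a_1‖ = 6.4807, so e_1 = (-0.1543, -0.6172, 0.6172, -0.4629).
e_1·a_2 = (-0.1543)·0 + (-0.6172)·(-1) + 0.6172·(-1) + (-0.4629)·(-3) = 1.3887.
u_2 = a_2 − 1.3887·e_1 = (0.2143, -0.1429, -1.8571, -2.3571).
‖u_2‖ = 3.0119, so e_2 = (0.0711, -0.0474, -0.6166, -0.7826).
e_1·a_3 = (-0.1543)·(-2) + (-0.6172)·(-1) + 0.6172·4 + (-0.4629)·4 = 1.5430; e_2·a_3 = 0.0711·(-2) + (-0.0474)·(-1) + (-0.6166)·4 + (-0.7826)·4 = -5.6917.
u_3 = a_3 − 1.5430·e_1 + 5.6917·e_2 = (-1.3570, -0.3176, -0.4619, 0.2598).
‖u_3‖ = 1.4910, so e_3 = (-0.9101, -0.2130, -0.3098, 0.1743).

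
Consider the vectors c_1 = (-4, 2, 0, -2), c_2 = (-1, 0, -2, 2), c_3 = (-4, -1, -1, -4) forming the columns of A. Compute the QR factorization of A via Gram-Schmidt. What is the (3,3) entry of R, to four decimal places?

q_1 = c_1/‖c_1‖ = (-4, 2, 0, -2)/4.8990 = (-0.8165, 0.4082, 0.0000, -0.4082).
r_{12} = q_1·c_2 = 0.0000.
u_2 = c_2 + 0.0000·q_1 = (-1.0000, 0.0000, -2.0000, 2.0000).
‖u_2‖ = 3.0000, so q_2 = (-0.3333, 0.0000, -0.6667, 0.6667).
r_{13} = q_1·c_3 = 4.4907; r_{23} = q_2·c_3 = -0.6667.
u_3 = c_3 − 4.4907·q_1 + 0.6667·q_2 = (-0.5556, -2.8333, -1.4444, -1.7222).
r_{33} = ‖u_3‖ = 3.6591.

r_{33} = 3.6591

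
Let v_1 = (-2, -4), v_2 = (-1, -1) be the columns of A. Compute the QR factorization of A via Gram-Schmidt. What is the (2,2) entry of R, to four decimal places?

v_1 = (-2, -4); ‖v_1‖ = 4.4721, so q_1 = (-0.4472, -0.8944).
q_1·v_2 = (-0.4472)·(-1) + (-0.8944)·(-1) = 1.3416.
u_2 = v_2 − 1.3416·q_1 = (-0.4000, 0.2000).
r_{22} = ‖u_2‖ = 0.4472.

r_{22} = 0.4472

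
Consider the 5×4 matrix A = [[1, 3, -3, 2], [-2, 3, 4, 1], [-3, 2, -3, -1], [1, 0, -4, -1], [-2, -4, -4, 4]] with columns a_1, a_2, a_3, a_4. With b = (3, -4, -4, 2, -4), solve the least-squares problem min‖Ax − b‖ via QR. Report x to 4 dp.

x = (1.7472, 0.2249, -0.1840, -0.0659)

a_1 = (1, -2, -3, 1, -2); ‖a_1‖ = 4.3589, so q_1 = (0.2294, -0.4588, -0.6882, 0.2294, -0.4588).
q_1·a_2 = 0.2294·3 + (-0.4588)·3 + (-0.6882)·2 + 0.2294·0 + (-0.4588)·(-4) = -0.2294.
u_2 = a_2 + 0.2294·q_1 = (3.0526, 2.8947, 1.8421, 0.0526, -4.1053).
‖u_2‖ = 6.1601, so q_2 = (0.4955, 0.4699, 0.2990, 0.0085, -0.6664).
q_1·a_3 = 0.2294·(-3) + (-0.4588)·4 + (-0.6882)·(-3) + 0.2294·(-4) + (-0.4588)·(-4) = 0.4588; q_2·a_3 = 0.4955·(-3) + 0.4699·4 + 0.2990·(-3) + 0.0085·(-4) + (-0.6664)·(-4) = 2.1274.
u_3 = a_3 − 0.4588·q_1 − 2.1274·q_2 = (-4.1595, 3.2108, -3.3204, -4.1234, -2.3717).
‖u_3‖ = 7.8271, so q_3 = (-0.5314, 0.4102, -0.4242, -0.5268, -0.3030).
q_1·a_4 = 0.2294·2 + (-0.4588)·1 + (-0.6882)·(-1) + 0.2294·(-1) + (-0.4588)·4 = -1.3765; q_2·a_4 = 0.4955·2 + 0.4699·1 + 0.2990·(-1) + 0.0085·(-1) + (-0.6664)·4 = -1.5123; q_3·a_4 = (-0.5314)·2 + 0.4102·1 + (-0.4242)·(-1) + (-0.5268)·(-1) + (-0.3030)·4 = -0.9136.
u_4 = a_4 + 1.3765·q_1 + 1.5123·q_2 + 0.9136·q_3 = (2.5797, 1.4538, -1.8827, -1.1526, 2.0838).
‖u_4‖ = 4.2407, so q_4 = (0.6083, 0.3428, -0.4440, -0.2718, 0.4914).
Qᵀb = (7.5707, 1.0936, -1.3799, -0.2796).
Back-substitute: x_4 = -0.2796/4.2407 = -0.0659.
x_3 = (-1.3799 + 0.9136·(-0.0659))/7.8271 = -0.1840.
x_2 = (1.0936 − 2.1274·(-0.1840) + 1.5123·(-0.0659))/6.1601 = 0.2249.
x_1 = (7.5707 + 0.2294·0.2249 − 0.4588·(-0.1840) + 1.3765·(-0.0659))/4.3589 = 1.7472.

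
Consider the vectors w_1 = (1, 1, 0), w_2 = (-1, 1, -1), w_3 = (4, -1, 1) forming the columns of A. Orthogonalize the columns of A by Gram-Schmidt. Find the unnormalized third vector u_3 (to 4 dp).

u_3 = (0.5000, -0.5000, -1.0000)

w_1 = (1, 1, 0); ‖w_1‖ = 1.4142, so q_1 = (0.7071, 0.7071, 0.0000).
q_1·w_2 = 0.7071·(-1) + 0.7071·1 + 0.0000·(-1) = 0.0000.
u_2 = w_2 + 0.0000·q_1 = (-1.0000, 1.0000, -1.0000).
‖u_2‖ = 1.7321, so q_2 = (-0.5774, 0.5774, -0.5774).
q_1·w_3 = 0.7071·4 + 0.7071·(-1) + 0.0000·1 = 2.1213; q_2·w_3 = (-0.5774)·4 + 0.5774·(-1) + (-0.5774)·1 = -3.4641.
u_3 = w_3 − 2.1213·q_1 + 3.4641·q_2 = (0.5000, -0.5000, -1.0000).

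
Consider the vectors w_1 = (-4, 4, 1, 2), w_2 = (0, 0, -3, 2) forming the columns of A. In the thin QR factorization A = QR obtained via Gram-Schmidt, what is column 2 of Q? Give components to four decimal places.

e_2 = (0.0300, -0.0300, -0.8404, 0.5403)

e_1 = w_1/‖w_1‖ = (-4, 4, 1, 2)/6.0828 = (-0.6576, 0.6576, 0.1644, 0.3288).
r_{12} = e_1·w_2 = 0.1644.
u_2 = w_2 − 0.1644·e_1 = (0.1081, -0.1081, -3.0270, 1.9459).
‖u_2‖ = 3.6018, so e_2 = (0.0300, -0.0300, -0.8404, 0.5403).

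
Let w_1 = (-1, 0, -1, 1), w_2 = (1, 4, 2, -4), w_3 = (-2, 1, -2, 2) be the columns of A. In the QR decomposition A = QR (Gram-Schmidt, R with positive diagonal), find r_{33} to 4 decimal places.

r_{33} = 0.4752

w_1 = (-1, 0, -1, 1); ‖w_1‖ = 1.7321, so q_1 = (-0.5774, 0.0000, -0.5774, 0.5774).
q_1·w_2 = (-0.5774)·1 + 0.0000·4 + (-0.5774)·2 + 0.5774·(-4) = -4.0415.
u_2 = w_2 + 4.0415·q_1 = (-1.3333, 4.0000, -0.3333, -1.6667).
‖u_2‖ = 4.5461, so q_2 = (-0.2933, 0.8799, -0.0733, -0.3666).
q_1·w_3 = (-0.5774)·(-2) + 0.0000·1 + (-0.5774)·(-2) + 0.5774·2 = 3.4641; q_2·w_3 = (-0.2933)·(-2) + 0.8799·1 + (-0.0733)·(-2) + (-0.3666)·2 = 0.8799.
u_3 = w_3 − 3.4641·q_1 − 0.8799·q_2 = (0.2581, 0.2258, 0.0645, 0.3226).
r_{33} = ‖u_3‖ = 0.4752.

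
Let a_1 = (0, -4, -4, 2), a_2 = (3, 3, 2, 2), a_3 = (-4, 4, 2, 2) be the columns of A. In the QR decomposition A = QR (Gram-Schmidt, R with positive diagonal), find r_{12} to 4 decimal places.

r_{12} = -2.6667

a_1 = (0, -4, -4, 2); ‖a_1‖ = 6.0000, so q_1 = (0.0000, -0.6667, -0.6667, 0.3333).
r_{12} = q_1·a_2 = -2.6667.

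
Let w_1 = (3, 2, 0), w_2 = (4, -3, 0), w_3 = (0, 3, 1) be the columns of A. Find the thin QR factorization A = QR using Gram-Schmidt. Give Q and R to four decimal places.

Q = [[0.8321, 0.5547, 0.0000], [0.5547, -0.8321, 0.0000], [0.0000, 0.0000, 1.0000]], R = [[3.6056, 1.6641, 1.6641], [0.0000, 4.7150, -2.4962], [0.0000, 0.0000, 1.0000]]

w_1 = (3, 2, 0); ‖w_1‖ = 3.6056, so e_1 = (0.8321, 0.5547, 0.0000).
e_1·w_2 = 0.8321·4 + 0.5547·(-3) + 0.0000·0 = 1.6641.
u_2 = w_2 − 1.6641·e_1 = (2.6154, -3.9231, 0.0000).
‖u_2‖ = 4.7150, so e_2 = (0.5547, -0.8321, 0.0000).
e_1·w_3 = 0.8321·0 + 0.5547·3 + 0.0000·1 = 1.6641; e_2·w_3 = 0.5547·0 + (-0.8321)·3 + 0.0000·1 = -2.4962.
u_3 = w_3 − 1.6641·e_1 + 2.4962·e_2 = (0.0000, 0.0000, 1.0000).
‖u_3‖ = 1.0000, so e_3 = (0.0000, 0.0000, 1.0000).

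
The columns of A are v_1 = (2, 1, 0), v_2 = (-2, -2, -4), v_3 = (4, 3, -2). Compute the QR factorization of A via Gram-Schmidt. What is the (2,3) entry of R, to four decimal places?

r_{23} = 1.7566

v_1 = (2, 1, 0); ‖v_1‖ = 2.2361, so q_1 = (0.8944, 0.4472, 0.0000).
q_1·v_2 = 0.8944·(-2) + 0.4472·(-2) + 0.0000·(-4) = -2.6833.
u_2 = v_2 + 2.6833·q_1 = (0.4000, -0.8000, -4.0000).
‖u_2‖ = 4.0988, so q_2 = (0.0976, -0.1952, -0.9759).
r_{23} = q_2·v_3 = 1.7566.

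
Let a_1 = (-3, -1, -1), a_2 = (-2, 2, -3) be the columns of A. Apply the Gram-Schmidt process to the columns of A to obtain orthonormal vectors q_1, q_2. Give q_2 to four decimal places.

a_1 = (-3, -1, -1); ‖a_1‖ = 3.3166, so q_1 = (-0.9045, -0.3015, -0.3015).
q_1·a_2 = (-0.9045)·(-2) + (-0.3015)·2 + (-0.3015)·(-3) = 2.1106.
u_2 = a_2 − 2.1106·q_1 = (-0.0909, 2.6364, -2.3636).
‖u_2‖ = 3.5420, so q_2 = (-0.0257, 0.7443, -0.6673).

q_2 = (-0.0257, 0.7443, -0.6673)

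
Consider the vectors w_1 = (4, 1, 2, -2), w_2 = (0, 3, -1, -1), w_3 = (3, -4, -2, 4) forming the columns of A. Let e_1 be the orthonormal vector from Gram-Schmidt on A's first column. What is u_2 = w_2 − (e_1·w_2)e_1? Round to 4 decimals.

u_2 = (-0.4800, 2.8800, -1.2400, -0.7600)

w_1 = (4, 1, 2, -2); ‖w_1‖ = 5.0000, so e_1 = (0.8000, 0.2000, 0.4000, -0.4000).
e_1·w_2 = 0.8000·0 + 0.2000·3 + 0.4000·(-1) + (-0.4000)·(-1) = 0.6000.
u_2 = w_2 − 0.6000·e_1 = (-0.4800, 2.8800, -1.2400, -0.7600).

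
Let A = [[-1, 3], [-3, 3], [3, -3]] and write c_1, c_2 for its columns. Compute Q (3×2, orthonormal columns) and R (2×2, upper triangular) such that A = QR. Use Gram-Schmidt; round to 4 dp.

Q = [[-0.2294, 0.9733], [-0.6882, -0.1622], [0.6882, 0.1622]], R = [[4.3589, -4.8177], [0.0000, 1.9467]]

c_1 = (-1, -3, 3); ‖c_1‖ = 4.3589, so q_1 = (-0.2294, -0.6882, 0.6882).
q_1·c_2 = (-0.2294)·3 + (-0.6882)·3 + 0.6882·(-3) = -4.8177.
u_2 = c_2 + 4.8177·q_1 = (1.8947, -0.3158, 0.3158).
‖u_2‖ = 1.9467, so q_2 = (0.9733, -0.1622, 0.1622).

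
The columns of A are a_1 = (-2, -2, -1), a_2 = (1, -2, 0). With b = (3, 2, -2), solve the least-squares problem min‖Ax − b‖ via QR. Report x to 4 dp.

a_1 = (-2, -2, -1); ‖a_1‖ = 3.0000, so e_1 = (-0.6667, -0.6667, -0.3333).
e_1·a_2 = (-0.6667)·1 + (-0.6667)·(-2) + (-0.3333)·0 = 0.6667.
u_2 = a_2 − 0.6667·e_1 = (1.4444, -1.5556, 0.2222).
‖u_2‖ = 2.1344, so e_2 = (0.6768, -0.7288, 0.1041).
Qᵀb = (-2.6667, 0.3644).
Back-substitute: x_2 = 0.3644/2.1344 = 0.1707.
x_1 = (-2.6667 − 0.6667·0.1707)/3.0000 = -0.9268.

x = (-0.9268, 0.1707)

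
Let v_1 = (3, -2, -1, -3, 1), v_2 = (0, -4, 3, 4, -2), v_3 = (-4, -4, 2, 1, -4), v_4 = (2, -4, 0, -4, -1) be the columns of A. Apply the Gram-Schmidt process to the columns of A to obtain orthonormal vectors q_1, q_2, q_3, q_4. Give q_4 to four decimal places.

q_4 = (0.3089, 0.3955, 0.6578, -0.3264, -0.4571)

v_1 = (3, -2, -1, -3, 1); ‖v_1‖ = 4.8990, so q_1 = (0.6124, -0.4082, -0.2041, -0.6124, 0.2041).
q_1·v_2 = 0.6124·0 + (-0.4082)·(-4) + (-0.2041)·3 + (-0.6124)·4 + 0.2041·(-2) = -1.8371.
u_2 = v_2 + 1.8371·q_1 = (1.1250, -4.7500, 2.6250, 2.8750, -1.6250).
‖u_2‖ = 6.4517, so q_2 = (0.1744, -0.7362, 0.4069, 0.4456, -0.2519).
q_1·v_3 = 0.6124·(-4) + (-0.4082)·(-4) + (-0.2041)·2 + (-0.6124)·1 + 0.2041·(-4) = -2.6536; q_2·v_3 = 0.1744·(-4) + (-0.7362)·(-4) + 0.4069·2 + 0.4456·1 + (-0.2519)·(-4) = 4.5143.
u_3 = v_3 + 2.6536·q_1 − 4.5143·q_2 = (-3.1622, -1.7598, -0.3784, -2.6366, -2.3213).
‖u_3‖ = 5.0576, so q_3 = (-0.6252, -0.3479, -0.0748, -0.5213, -0.4590).
q_1·v_4 = 0.6124·2 + (-0.4082)·(-4) + (-0.2041)·0 + (-0.6124)·(-4) + 0.2041·(-1) = 5.1031; q_2·v_4 = 0.1744·2 + (-0.7362)·(-4) + 0.4069·0 + 0.4456·(-4) + (-0.2519)·(-1) = 1.7631; q_3·v_4 = (-0.6252)·2 + (-0.3479)·(-4) + (-0.0748)·0 + (-0.5213)·(-4) + (-0.4590)·(-1) = 2.6856.
u_4 = v_4 − 5.1031·q_1 − 1.7631·q_2 − 2.6856·q_3 = (0.2467, 0.3158, 0.5252, -0.2606, -0.3650).
‖u_4‖ = 0.7985, so q_4 = (0.3089, 0.3955, 0.6578, -0.3264, -0.4571).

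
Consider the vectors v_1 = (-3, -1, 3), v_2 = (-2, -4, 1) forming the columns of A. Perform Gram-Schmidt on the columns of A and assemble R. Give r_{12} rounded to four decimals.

v_1 = (-3, -1, 3); ‖v_1‖ = 4.3589, so e_1 = (-0.6882, -0.2294, 0.6882).
r_{12} = e_1·v_2 = 2.9824.

r_{12} = 2.9824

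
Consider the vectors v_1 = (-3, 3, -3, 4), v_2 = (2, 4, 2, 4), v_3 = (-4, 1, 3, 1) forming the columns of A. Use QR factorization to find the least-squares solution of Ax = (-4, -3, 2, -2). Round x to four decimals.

v_1 = (-3, 3, -3, 4); ‖v_1‖ = 6.5574, so e_1 = (-0.4575, 0.4575, -0.4575, 0.6100).
e_1·v_2 = (-0.4575)·2 + 0.4575·4 + (-0.4575)·2 + 0.6100·4 = 2.4400.
u_2 = v_2 − 2.4400·e_1 = (3.1163, 2.8837, 3.1163, 2.5116).
‖u_2‖ = 5.8349, so e_2 = (0.5341, 0.4942, 0.5341, 0.4304).
e_1·v_3 = (-0.4575)·(-4) + 0.4575·1 + (-0.4575)·3 + 0.6100·1 = 1.5250; e_2·v_3 = 0.5341·(-4) + 0.4942·1 + 0.5341·3 + 0.4304·1 = 0.3906.
u_3 = v_3 − 1.5250·e_1 − 0.3906·e_2 = (-3.5109, 0.1093, 3.4891, -0.0984).
‖u_3‖ = 4.9520, so e_3 = (-0.7090, 0.0221, 0.7046, -0.0199).
Qᵀb = (-1.6775, -3.4117, 4.2187).
Back-substitute: x_3 = 4.2187/4.9520 = 0.8519.
x_2 = (-3.4117 − 0.3906·0.8519)/5.8349 = -0.6417.
x_1 = (-1.6775 − 2.4400·(-0.6417) − 1.5250·0.8519)/6.5574 = -0.2152.

x = (-0.2152, -0.6417, 0.8519)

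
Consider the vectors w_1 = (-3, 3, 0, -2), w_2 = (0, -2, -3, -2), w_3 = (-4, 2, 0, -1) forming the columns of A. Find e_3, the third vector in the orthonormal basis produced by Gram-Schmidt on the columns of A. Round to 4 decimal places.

e_3 = (-0.7602, -0.4445, -0.0193, 0.4735)

w_1 = (-3, 3, 0, -2); ‖w_1‖ = 4.6904, so e_1 = (-0.6396, 0.6396, 0.0000, -0.4264).
e_1·w_2 = (-0.6396)·0 + 0.6396·(-2) + 0.0000·(-3) + (-0.4264)·(-2) = -0.4264.
u_2 = w_2 + 0.4264·e_1 = (-0.2727, -1.7273, -3.0000, -2.1818).
‖u_2‖ = 4.1010, so e_2 = (-0.0665, -0.4212, -0.7315, -0.5320).
e_1·w_3 = (-0.6396)·(-4) + 0.6396·2 + 0.0000·0 + (-0.4264)·(-1) = 4.2640; e_2·w_3 = (-0.0665)·(-4) + (-0.4212)·2 + (-0.7315)·0 + (-0.5320)·(-1) = -0.0443.
u_3 = w_3 − 4.2640·e_1 + 0.0443·e_2 = (-1.2757, -0.7459, -0.0324, 0.7946).
‖u_3‖ = 1.6782, so e_3 = (-0.7602, -0.4445, -0.0193, 0.4735).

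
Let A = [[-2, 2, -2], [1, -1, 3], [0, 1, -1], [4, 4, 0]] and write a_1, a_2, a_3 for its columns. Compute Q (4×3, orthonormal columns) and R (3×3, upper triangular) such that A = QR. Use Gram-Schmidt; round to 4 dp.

q_1 = a_1/‖a_1‖ = (-2, 1, 0, 4)/4.5826 = (-0.4364, 0.2182, 0.0000, 0.8729).
r_{12} = q_1·a_2 = 2.4004.
u_2 = a_2 − 2.4004·q_1 = (3.0476, -1.5238, 1.0000, 1.9048).
‖u_2‖ = 4.0297, so q_2 = (0.7563, -0.3781, 0.2482, 0.4727).
r_{13} = q_1·a_3 = 1.5275; r_{23} = q_2·a_3 = -2.8952.
u_3 = a_3 − 1.5275·q_1 + 2.8952·q_2 = (0.8563, 1.5718, -0.2815, 0.0352).
‖u_3‖ = 1.8123, so q_3 = (0.4725, 0.8673, -0.1553, 0.0194).

Q = [[-0.4364, 0.7563, 0.4725], [0.2182, -0.3781, 0.8673], [0.0000, 0.2482, -0.1553], [0.8729, 0.4727, 0.0194]], R = [[4.5826, 2.4004, 1.5275], [0.0000, 4.0297, -2.8952], [0.0000, 0.0000, 1.8123]]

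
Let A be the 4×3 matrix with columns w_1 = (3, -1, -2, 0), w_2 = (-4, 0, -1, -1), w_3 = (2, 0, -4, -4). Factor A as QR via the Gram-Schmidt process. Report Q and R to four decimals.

w_1 = (3, -1, -2, 0); ‖w_1‖ = 3.7417, so q_1 = (0.8018, -0.2673, -0.5345, 0.0000).
q_1·w_2 = 0.8018·(-4) + (-0.2673)·0 + (-0.5345)·(-1) + 0.0000·(-1) = -2.6726.
u_2 = w_2 + 2.6726·q_1 = (-1.8571, -0.7143, -2.4286, -1.0000).
‖u_2‖ = 3.2950, so q_2 = (-0.5636, -0.2168, -0.7370, -0.3035).
q_1·w_3 = 0.8018·2 + (-0.2673)·0 + (-0.5345)·(-4) + 0.0000·(-4) = 3.7417; q_2·w_3 = (-0.5636)·2 + (-0.2168)·0 + (-0.7370)·(-4) + (-0.3035)·(-4) = 3.0349.
u_3 = w_3 − 3.7417·q_1 − 3.0349·q_2 = (0.7105, 1.6579, 0.2368, -3.0789).
‖u_3‖ = 3.5762, so q_3 = (0.1987, 0.4636, 0.0662, -0.8609).

Q = [[0.8018, -0.5636, 0.1987], [-0.2673, -0.2168, 0.4636], [-0.5345, -0.7370, 0.0662], [0.0000, -0.3035, -0.8609]], R = [[3.7417, -2.6726, 3.7417], [0.0000, 3.2950, 3.0349], [0.0000, 0.0000, 3.5762]]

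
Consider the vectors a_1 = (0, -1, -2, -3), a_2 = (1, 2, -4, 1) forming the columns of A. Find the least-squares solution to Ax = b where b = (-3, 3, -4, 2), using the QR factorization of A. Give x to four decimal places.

x = (-0.2843, 0.9933)

a_1 = (0, -1, -2, -3); ‖a_1‖ = 3.7417, so e_1 = (0.0000, -0.2673, -0.5345, -0.8018).
e_1·a_2 = 0.0000·1 + (-0.2673)·2 + (-0.5345)·(-4) + (-0.8018)·1 = 0.8018.
u_2 = a_2 − 0.8018·e_1 = (1.0000, 2.2143, -3.5714, 1.6429).
‖u_2‖ = 4.6214, so e_2 = (0.2164, 0.4791, -0.7728, 0.3555).
Qᵀb = (-0.2673, 4.5905).
Back-substitute: x_2 = 4.5905/4.6214 = 0.9933.
x_1 = (-0.2673 − 0.8018·0.9933)/3.7417 = -0.2843.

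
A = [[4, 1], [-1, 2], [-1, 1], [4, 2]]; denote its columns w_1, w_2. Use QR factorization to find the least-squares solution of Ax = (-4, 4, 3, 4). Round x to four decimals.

e_1 = w_1/‖w_1‖ = (4, -1, -1, 4)/5.8310 = (0.6860, -0.1715, -0.1715, 0.6860).
r_{12} = e_1·w_2 = 1.5435.
u_2 = w_2 − 1.5435·e_1 = (-0.0588, 2.2647, 1.2647, 0.9412).
‖u_2‖ = 2.7600, so e_2 = (-0.0213, 0.8205, 0.4582, 0.3410).
Qᵀb = (-1.2005, 6.1061).
Back-substitute: x_2 = 6.1061/2.7600 = 2.2124.
x_1 = (-1.2005 − 1.5435·2.2124)/5.8310 = -0.7915.

x = (-0.7915, 2.2124)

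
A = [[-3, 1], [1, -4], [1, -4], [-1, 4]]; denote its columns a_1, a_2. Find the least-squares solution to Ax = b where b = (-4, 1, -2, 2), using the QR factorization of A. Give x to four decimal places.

x = (1.5455, 0.6364)

a_1 = (-3, 1, 1, -1); ‖a_1‖ = 3.4641, so q_1 = (-0.8660, 0.2887, 0.2887, -0.2887).
q_1·a_2 = (-0.8660)·1 + 0.2887·(-4) + 0.2887·(-4) + (-0.2887)·4 = -4.3301.
u_2 = a_2 + 4.3301·q_1 = (-2.7500, -2.7500, -2.7500, 2.7500).
‖u_2‖ = 5.5000, so q_2 = (-0.5000, -0.5000, -0.5000, 0.5000).
Qᵀb = (2.5981, 3.5000).
Back-substitute: x_2 = 3.5000/5.5000 = 0.6364.
x_1 = (2.5981 + 4.3301·0.6364)/3.4641 = 1.5455.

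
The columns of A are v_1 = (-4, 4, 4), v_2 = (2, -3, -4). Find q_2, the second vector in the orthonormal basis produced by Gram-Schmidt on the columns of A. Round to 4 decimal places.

q_2 = (-0.7071, 0.0000, -0.7071)

q_1 = v_1/‖v_1‖ = (-4, 4, 4)/6.9282 = (-0.5774, 0.5774, 0.5774).
r_{12} = q_1·v_2 = -5.1962.
u_2 = v_2 + 5.1962·q_1 = (-1.0000, 0.0000, -1.0000).
‖u_2‖ = 1.4142, so q_2 = (-0.7071, 0.0000, -0.7071).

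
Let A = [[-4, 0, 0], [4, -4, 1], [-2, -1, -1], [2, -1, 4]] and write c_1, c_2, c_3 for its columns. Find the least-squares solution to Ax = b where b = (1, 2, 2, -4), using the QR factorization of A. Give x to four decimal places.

c_1 = (-4, 4, -2, 2); ‖c_1‖ = 6.3246, so q_1 = (-0.6325, 0.6325, -0.3162, 0.3162).
q_1·c_2 = (-0.6325)·0 + 0.6325·(-4) + (-0.3162)·(-1) + 0.3162·(-1) = -2.5298.
u_2 = c_2 + 2.5298·q_1 = (-1.6000, -2.4000, -1.8000, -0.2000).
‖u_2‖ = 3.4059, so q_2 = (-0.4698, -0.7047, -0.5285, -0.0587).
q_1·c_3 = (-0.6325)·0 + 0.6325·1 + (-0.3162)·(-1) + 0.3162·4 = 2.2136; q_2·c_3 = (-0.4698)·0 + (-0.7047)·1 + (-0.5285)·(-1) + (-0.0587)·4 = -0.4111.
u_3 = c_3 − 2.2136·q_1 + 0.4111·q_2 = (1.2069, -0.6897, -0.5172, 3.2759).
‖u_3‖ = 3.5960, so q_3 = (0.3356, -0.1918, -0.1438, 0.9110).
Qᵀb = (-1.2649, -2.7012, -3.9795).
Back-substitute: x_3 = -3.9795/3.5960 = -1.1067.
x_2 = (-2.7012 + 0.4111·(-1.1067))/3.4059 = -0.9267.
x_1 = (-1.2649 + 2.5298·(-0.9267) − 2.2136·(-1.1067))/6.3246 = -0.1833.

x = (-0.1833, -0.9267, -1.1067)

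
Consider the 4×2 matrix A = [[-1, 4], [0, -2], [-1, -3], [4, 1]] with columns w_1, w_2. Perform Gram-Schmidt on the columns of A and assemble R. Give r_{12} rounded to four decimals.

w_1 = (-1, 0, -1, 4); ‖w_1‖ = 4.2426, so e_1 = (-0.2357, 0.0000, -0.2357, 0.9428).
r_{12} = e_1·w_2 = 0.7071.

r_{12} = 0.7071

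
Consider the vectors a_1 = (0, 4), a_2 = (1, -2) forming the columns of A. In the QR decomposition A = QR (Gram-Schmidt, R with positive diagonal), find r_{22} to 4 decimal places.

a_1 = (0, 4); ‖a_1‖ = 4.0000, so e_1 = (0.0000, 1.0000).
e_1·a_2 = 0.0000·1 + 1.0000·(-2) = -2.0000.
u_2 = a_2 + 2.0000·e_1 = (1.0000, 0.0000).
r_{22} = ‖u_2‖ = 1.0000.

r_{22} = 1.0000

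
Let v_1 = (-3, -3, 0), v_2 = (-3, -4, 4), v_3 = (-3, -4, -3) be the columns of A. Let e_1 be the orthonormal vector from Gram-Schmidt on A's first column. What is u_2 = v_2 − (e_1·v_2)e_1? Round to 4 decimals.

v_1 = (-3, -3, 0); ‖v_1‖ = 4.2426, so e_1 = (-0.7071, -0.7071, 0.0000).
e_1·v_2 = (-0.7071)·(-3) + (-0.7071)·(-4) + 0.0000·4 = 4.9497.
u_2 = v_2 − 4.9497·e_1 = (0.5000, -0.5000, 4.0000).

u_2 = (0.5000, -0.5000, 4.0000)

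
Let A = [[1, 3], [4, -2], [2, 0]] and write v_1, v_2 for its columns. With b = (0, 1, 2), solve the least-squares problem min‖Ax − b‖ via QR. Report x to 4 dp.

x = (0.3790, -0.0081)

v_1 = (1, 4, 2); ‖v_1‖ = 4.5826, so q_1 = (0.2182, 0.8729, 0.4364).
q_1·v_2 = 0.2182·3 + 0.8729·(-2) + 0.4364·0 = -1.0911.
u_2 = v_2 + 1.0911·q_1 = (3.2381, -1.0476, 0.4762).
‖u_2‖ = 3.4365, so q_2 = (0.9423, -0.3049, 0.1386).
Qᵀb = (1.7457, -0.0277).
Back-substitute: x_2 = -0.0277/3.4365 = -0.0081.
x_1 = (1.7457 + 1.0911·(-0.0081))/4.5826 = 0.3790.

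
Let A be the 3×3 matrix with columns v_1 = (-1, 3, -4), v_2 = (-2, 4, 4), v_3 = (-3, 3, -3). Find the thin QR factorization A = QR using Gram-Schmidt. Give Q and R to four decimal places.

v_1 = (-1, 3, -4); ‖v_1‖ = 5.0990, so e_1 = (-0.1961, 0.5883, -0.7845).
e_1·v_2 = (-0.1961)·(-2) + 0.5883·4 + (-0.7845)·4 = -0.3922.
u_2 = v_2 + 0.3922·e_1 = (-2.0769, 4.2308, 3.6923).
‖u_2‖ = 5.9872, so e_2 = (-0.3469, 0.7066, 0.6167).
e_1·v_3 = (-0.1961)·(-3) + 0.5883·3 + (-0.7845)·(-3) = 4.7068; e_2·v_3 = (-0.3469)·(-3) + 0.7066·3 + 0.6167·(-3) = 1.3105.
u_3 = v_3 − 4.7068·e_1 − 1.3105·e_2 = (-1.6223, -0.6953, -0.1159).
‖u_3‖ = 1.7688, so e_3 = (-0.9172, -0.3931, -0.0655).

Q = [[-0.1961, -0.3469, -0.9172], [0.5883, 0.7066, -0.3931], [-0.7845, 0.6167, -0.0655]], R = [[5.0990, -0.3922, 4.7068], [0.0000, 5.9872, 1.3105], [0.0000, 0.0000, 1.7688]]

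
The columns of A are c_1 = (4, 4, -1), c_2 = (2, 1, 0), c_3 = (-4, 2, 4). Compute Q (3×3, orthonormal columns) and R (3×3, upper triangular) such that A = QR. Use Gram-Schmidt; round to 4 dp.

q_1 = c_1/‖c_1‖ = (4, 4, -1)/5.7446 = (0.6963, 0.6963, -0.1741).
r_{12} = q_1·c_2 = 2.0889.
u_2 = c_2 − 2.0889·q_1 = (0.5455, -0.4545, 0.3636).
‖u_2‖ = 0.7977, so q_2 = (0.6838, -0.5698, 0.4558).
r_{13} = q_1·c_3 = -2.0889; r_{23} = q_2·c_3 = -2.0513.
u_3 = c_3 + 2.0889·q_1 + 2.0513·q_2 = (-1.1429, 2.2857, 4.5714).
‖u_3‖ = 5.2372, so q_3 = (-0.2182, 0.4364, 0.8729).

Q = [[0.6963, 0.6838, -0.2182], [0.6963, -0.5698, 0.4364], [-0.1741, 0.4558, 0.8729]], R = [[5.7446, 2.0889, -2.0889], [0.0000, 0.7977, -2.0513], [0.0000, 0.0000, 5.2372]]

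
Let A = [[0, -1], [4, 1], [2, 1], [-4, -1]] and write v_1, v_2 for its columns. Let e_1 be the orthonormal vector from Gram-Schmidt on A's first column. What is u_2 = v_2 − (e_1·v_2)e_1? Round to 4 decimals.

u_2 = (-1.0000, -0.1111, 0.4444, 0.1111)

v_1 = (0, 4, 2, -4); ‖v_1‖ = 6.0000, so e_1 = (0.0000, 0.6667, 0.3333, -0.6667).
e_1·v_2 = 0.0000·(-1) + 0.6667·1 + 0.3333·1 + (-0.6667)·(-1) = 1.6667.
u_2 = v_2 − 1.6667·e_1 = (-1.0000, -0.1111, 0.4444, 0.1111).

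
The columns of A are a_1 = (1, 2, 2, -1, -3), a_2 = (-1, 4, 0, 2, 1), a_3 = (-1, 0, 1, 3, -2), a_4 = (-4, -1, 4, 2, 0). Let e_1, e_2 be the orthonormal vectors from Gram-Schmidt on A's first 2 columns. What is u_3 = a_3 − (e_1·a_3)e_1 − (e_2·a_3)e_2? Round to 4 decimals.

a_1 = (1, 2, 2, -1, -3); ‖a_1‖ = 4.3589, so e_1 = (0.2294, 0.4588, 0.4588, -0.2294, -0.6882).
e_1·a_2 = 0.2294·(-1) + 0.4588·4 + 0.4588·0 + (-0.2294)·2 + (-0.6882)·1 = 0.4588.
u_2 = a_2 − 0.4588·e_1 = (-1.1053, 3.7895, -0.2105, 2.1053, 1.3158).
‖u_2‖ = 4.6679, so e_2 = (-0.2368, 0.8118, -0.0451, 0.4510, 0.2819).
e_1·a_3 = 0.2294·(-1) + 0.4588·0 + 0.4588·1 + (-0.2294)·3 + (-0.6882)·(-2) = 0.9177; e_2·a_3 = (-0.2368)·(-1) + 0.8118·0 + (-0.0451)·1 + 0.4510·3 + 0.2819·(-2) = 0.9809.
u_3 = a_3 − 0.9177·e_1 − 0.9809·e_2 = (-0.9783, -1.2174, 0.6232, 2.7681, -1.6449).

u_3 = (-0.9783, -1.2174, 0.6232, 2.7681, -1.6449)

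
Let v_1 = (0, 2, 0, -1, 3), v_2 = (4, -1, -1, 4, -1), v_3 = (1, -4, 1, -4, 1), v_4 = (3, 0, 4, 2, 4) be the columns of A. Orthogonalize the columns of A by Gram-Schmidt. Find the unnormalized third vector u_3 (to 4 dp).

v_1 = (0, 2, 0, -1, 3); ‖v_1‖ = 3.7417, so e_1 = (0.0000, 0.5345, 0.0000, -0.2673, 0.8018).
e_1·v_2 = 0.0000·4 + 0.5345·(-1) + 0.0000·(-1) + (-0.2673)·4 + 0.8018·(-1) = -2.4054.
u_2 = v_2 + 2.4054·e_1 = (4.0000, 0.2857, -1.0000, 3.3571, 0.9286).
‖u_2‖ = 5.4050, so e_2 = (0.7401, 0.0529, -0.1850, 0.6211, 0.1718).
e_1·v_3 = 0.0000·1 + 0.5345·(-4) + 0.0000·1 + (-0.2673)·(-4) + 0.8018·1 = -0.2673; e_2·v_3 = 0.7401·1 + 0.0529·(-4) + (-0.1850)·1 + 0.6211·(-4) + 0.1718·1 = -1.9691.
u_3 = v_3 + 0.2673·e_1 + 1.9691·e_2 = (2.4572, -3.7531, 0.6357, -2.8484, 1.5526).

u_3 = (2.4572, -3.7531, 0.6357, -2.8484, 1.5526)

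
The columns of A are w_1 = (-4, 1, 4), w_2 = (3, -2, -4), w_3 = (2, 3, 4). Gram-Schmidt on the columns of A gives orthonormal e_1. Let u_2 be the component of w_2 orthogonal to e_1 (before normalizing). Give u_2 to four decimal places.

u_2 = (-0.6364, -1.0909, -0.3636)

e_1 = w_1/‖w_1‖ = (-4, 1, 4)/5.7446 = (-0.6963, 0.1741, 0.6963).
r_{12} = e_1·w_2 = -5.2223.
u_2 = w_2 + 5.2223·e_1 = (-0.6364, -1.0909, -0.3636).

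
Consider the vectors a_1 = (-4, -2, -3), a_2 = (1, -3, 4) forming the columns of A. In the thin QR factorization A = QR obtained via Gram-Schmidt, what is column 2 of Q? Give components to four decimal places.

a_1 = (-4, -2, -3); ‖a_1‖ = 5.3852, so e_1 = (-0.7428, -0.3714, -0.5571).
e_1·a_2 = (-0.7428)·1 + (-0.3714)·(-3) + (-0.5571)·4 = -1.8570.
u_2 = a_2 + 1.8570·e_1 = (-0.3793, -3.6897, 2.9655).
‖u_2‖ = 4.7489, so e_2 = (-0.0799, -0.7770, 0.6245).

e_2 = (-0.0799, -0.7770, 0.6245)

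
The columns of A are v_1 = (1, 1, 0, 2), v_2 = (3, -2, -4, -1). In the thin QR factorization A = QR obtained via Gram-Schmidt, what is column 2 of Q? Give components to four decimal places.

v_1 = (1, 1, 0, 2); ‖v_1‖ = 2.4495, so e_1 = (0.4082, 0.4082, 0.0000, 0.8165).
e_1·v_2 = 0.4082·3 + 0.4082·(-2) + 0.0000·(-4) + 0.8165·(-1) = -0.4082.
u_2 = v_2 + 0.4082·e_1 = (3.1667, -1.8333, -4.0000, -0.6667).
‖u_2‖ = 5.4620, so e_2 = (0.5798, -0.3357, -0.7323, -0.1221).

e_2 = (0.5798, -0.3357, -0.7323, -0.1221)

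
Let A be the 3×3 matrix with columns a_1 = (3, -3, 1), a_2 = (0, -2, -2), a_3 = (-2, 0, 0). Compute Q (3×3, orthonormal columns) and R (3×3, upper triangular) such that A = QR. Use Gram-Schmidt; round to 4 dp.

Q = [[0.6882, -0.2361, -0.6860], [-0.6882, -0.5115, -0.5145], [0.2294, -0.8262, 0.5145]], R = [[4.3589, 0.9177, -1.3765], [0.0000, 2.6754, 0.4721], [0.0000, 0.0000, 1.3720]]

q_1 = a_1/‖a_1‖ = (3, -3, 1)/4.3589 = (0.6882, -0.6882, 0.2294).
r_{12} = q_1·a_2 = 0.9177.
u_2 = a_2 − 0.9177·q_1 = (-0.6316, -1.3684, -2.2105).
‖u_2‖ = 2.6754, so q_2 = (-0.2361, -0.5115, -0.8262).
r_{13} = q_1·a_3 = -1.3765; r_{23} = q_2·a_3 = 0.4721.
u_3 = a_3 + 1.3765·q_1 − 0.4721·q_2 = (-0.9412, -0.7059, 0.7059).
‖u_3‖ = 1.3720, so q_3 = (-0.6860, -0.5145, 0.5145).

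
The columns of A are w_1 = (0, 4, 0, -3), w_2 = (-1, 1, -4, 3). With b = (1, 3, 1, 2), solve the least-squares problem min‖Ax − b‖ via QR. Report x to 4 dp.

x = (0.2800, 0.2000)

w_1 = (0, 4, 0, -3); ‖w_1‖ = 5.0000, so e_1 = (0.0000, 0.8000, 0.0000, -0.6000).
e_1·w_2 = 0.0000·(-1) + 0.8000·1 + 0.0000·(-4) + (-0.6000)·3 = -1.0000.
u_2 = w_2 + 1.0000·e_1 = (-1.0000, 1.8000, -4.0000, 2.4000).
‖u_2‖ = 5.0990, so e_2 = (-0.1961, 0.3530, -0.7845, 0.4707).
Qᵀb = (1.2000, 1.0198).
Back-substitute: x_2 = 1.0198/5.0990 = 0.2000.
x_1 = (1.2000 + 1.0000·0.2000)/5.0000 = 0.2800.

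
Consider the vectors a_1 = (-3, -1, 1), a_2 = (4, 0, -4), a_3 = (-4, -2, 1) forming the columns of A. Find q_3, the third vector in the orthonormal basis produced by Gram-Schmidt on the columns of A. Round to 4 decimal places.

a_1 = (-3, -1, 1); ‖a_1‖ = 3.3166, so q_1 = (-0.9045, -0.3015, 0.3015).
q_1·a_2 = (-0.9045)·4 + (-0.3015)·0 + 0.3015·(-4) = -4.8242.
u_2 = a_2 + 4.8242·q_1 = (-0.3636, -1.4545, -2.5455).
‖u_2‖ = 2.9542, so q_2 = (-0.1231, -0.4924, -0.8616).
q_1·a_3 = (-0.9045)·(-4) + (-0.3015)·(-2) + 0.3015·1 = 4.5227; q_2·a_3 = (-0.1231)·(-4) + (-0.4924)·(-2) + (-0.8616)·1 = 0.6155.
u_3 = a_3 − 4.5227·q_1 − 0.6155·q_2 = (0.1667, -0.3333, 0.1667).
‖u_3‖ = 0.4082, so q_3 = (0.4082, -0.8165, 0.4082).

q_3 = (0.4082, -0.8165, 0.4082)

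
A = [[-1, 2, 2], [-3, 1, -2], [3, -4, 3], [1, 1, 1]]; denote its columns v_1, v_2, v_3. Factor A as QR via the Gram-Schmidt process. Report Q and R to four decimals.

Q = [[-0.2236, 0.3956, 0.8711], [-0.6708, -0.4616, 0.1570], [0.6708, -0.5275, 0.4630], [0.2236, 0.5934, -0.0471]], R = [[4.4721, -3.5777, 3.1305], [0.0000, 3.0332, 0.7253], [0.0000, 0.0000, 2.7702]]

q_1 = v_1/‖v_1‖ = (-1, -3, 3, 1)/4.4721 = (-0.2236, -0.6708, 0.6708, 0.2236).
r_{12} = q_1·v_2 = -3.5777.
u_2 = v_2 + 3.5777·q_1 = (1.2000, -1.4000, -1.6000, 1.8000).
‖u_2‖ = 3.0332, so q_2 = (0.3956, -0.4616, -0.5275, 0.5934).
r_{13} = q_1·v_3 = 3.1305; r_{23} = q_2·v_3 = 0.7253.
u_3 = v_3 − 3.1305·q_1 − 0.7253·q_2 = (2.4130, 0.4348, 1.2826, -0.1304).
‖u_3‖ = 2.7702, so q_3 = (0.8711, 0.1570, 0.4630, -0.0471).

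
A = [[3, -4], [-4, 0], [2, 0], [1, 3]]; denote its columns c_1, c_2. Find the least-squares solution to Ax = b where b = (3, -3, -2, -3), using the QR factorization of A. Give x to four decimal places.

x = (0.2407, -0.7534)

c_1 = (3, -4, 2, 1); ‖c_1‖ = 5.4772, so e_1 = (0.5477, -0.7303, 0.3651, 0.1826).
e_1·c_2 = 0.5477·(-4) + (-0.7303)·0 + 0.3651·0 + 0.1826·3 = -1.6432.
u_2 = c_2 + 1.6432·e_1 = (-3.1000, -1.2000, 0.6000, 3.3000).
‖u_2‖ = 4.7223, so e_2 = (-0.6565, -0.2541, 0.1271, 0.6988).
Qᵀb = (2.5560, -3.5576).
Back-substitute: x_2 = -3.5576/4.7223 = -0.7534.
x_1 = (2.5560 + 1.6432·(-0.7534))/5.4772 = 0.2407.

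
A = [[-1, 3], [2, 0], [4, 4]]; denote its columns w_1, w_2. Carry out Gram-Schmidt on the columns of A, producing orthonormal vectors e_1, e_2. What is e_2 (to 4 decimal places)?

e_1 = w_1/‖w_1‖ = (-1, 2, 4)/4.5826 = (-0.2182, 0.4364, 0.8729).
r_{12} = e_1·w_2 = 2.8368.
u_2 = w_2 − 2.8368·e_1 = (3.6190, -1.2381, 1.5238).
‖u_2‖ = 4.1173, so e_2 = (0.8790, -0.3007, 0.3701).

e_2 = (0.8790, -0.3007, 0.3701)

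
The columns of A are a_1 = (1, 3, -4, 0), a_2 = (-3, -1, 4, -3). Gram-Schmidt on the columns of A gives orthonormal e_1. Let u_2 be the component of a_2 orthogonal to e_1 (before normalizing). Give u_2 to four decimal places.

u_2 = (-2.1538, 1.5385, 0.6154, -3.0000)

e_1 = a_1/‖a_1‖ = (1, 3, -4, 0)/5.0990 = (0.1961, 0.5883, -0.7845, 0.0000).
r_{12} = e_1·a_2 = -4.3146.
u_2 = a_2 + 4.3146·e_1 = (-2.1538, 1.5385, 0.6154, -3.0000).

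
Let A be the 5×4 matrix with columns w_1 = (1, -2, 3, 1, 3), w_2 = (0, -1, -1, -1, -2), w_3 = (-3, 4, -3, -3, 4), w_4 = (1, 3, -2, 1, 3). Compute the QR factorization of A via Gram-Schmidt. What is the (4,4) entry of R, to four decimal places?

r_{44} = 2.6788

w_1 = (1, -2, 3, 1, 3); ‖w_1‖ = 4.8990, so q_1 = (0.2041, -0.4082, 0.6124, 0.2041, 0.6124).
q_1·w_2 = 0.2041·0 + (-0.4082)·(-1) + 0.6124·(-1) + 0.2041·(-1) + 0.6124·(-2) = -1.6330.
u_2 = w_2 + 1.6330·q_1 = (0.3333, -1.6667, 0.0000, -0.6667, -1.0000).
‖u_2‖ = 2.0817, so q_2 = (0.1601, -0.8006, 0.0000, -0.3203, -0.4804).
q_1·w_3 = 0.2041·(-3) + (-0.4082)·4 + 0.6124·(-3) + 0.2041·(-3) + 0.6124·4 = -2.2454; q_2·w_3 = 0.1601·(-3) + (-0.8006)·4 + 0.0000·(-3) + (-0.3203)·(-3) + (-0.4804)·4 = -4.6437.
u_3 = w_3 + 2.2454·q_1 + 4.6437·q_2 = (-1.7981, -0.6346, -1.6250, -4.0288, 3.1442).
‖u_3‖ = 5.6916, so q_3 = (-0.3159, -0.1115, -0.2855, -0.7079, 0.5524).
q_1·w_4 = 0.2041·1 + (-0.4082)·3 + 0.6124·(-2) + 0.2041·1 + 0.6124·3 = -0.2041; q_2·w_4 = 0.1601·1 + (-0.8006)·3 + 0.0000·(-2) + (-0.3203)·1 + (-0.4804)·3 = -4.0032; q_3·w_4 = (-0.3159)·1 + (-0.1115)·3 + (-0.2855)·(-2) + (-0.7079)·1 + 0.5524·3 = 0.8700.
u_4 = w_4 + 0.2041·q_1 + 4.0032·q_2 − 0.8700·q_3 = (1.9576, -0.1915, -1.6266, 0.3755, 0.7213).
r_{44} = ‖u_4‖ = 2.6788.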